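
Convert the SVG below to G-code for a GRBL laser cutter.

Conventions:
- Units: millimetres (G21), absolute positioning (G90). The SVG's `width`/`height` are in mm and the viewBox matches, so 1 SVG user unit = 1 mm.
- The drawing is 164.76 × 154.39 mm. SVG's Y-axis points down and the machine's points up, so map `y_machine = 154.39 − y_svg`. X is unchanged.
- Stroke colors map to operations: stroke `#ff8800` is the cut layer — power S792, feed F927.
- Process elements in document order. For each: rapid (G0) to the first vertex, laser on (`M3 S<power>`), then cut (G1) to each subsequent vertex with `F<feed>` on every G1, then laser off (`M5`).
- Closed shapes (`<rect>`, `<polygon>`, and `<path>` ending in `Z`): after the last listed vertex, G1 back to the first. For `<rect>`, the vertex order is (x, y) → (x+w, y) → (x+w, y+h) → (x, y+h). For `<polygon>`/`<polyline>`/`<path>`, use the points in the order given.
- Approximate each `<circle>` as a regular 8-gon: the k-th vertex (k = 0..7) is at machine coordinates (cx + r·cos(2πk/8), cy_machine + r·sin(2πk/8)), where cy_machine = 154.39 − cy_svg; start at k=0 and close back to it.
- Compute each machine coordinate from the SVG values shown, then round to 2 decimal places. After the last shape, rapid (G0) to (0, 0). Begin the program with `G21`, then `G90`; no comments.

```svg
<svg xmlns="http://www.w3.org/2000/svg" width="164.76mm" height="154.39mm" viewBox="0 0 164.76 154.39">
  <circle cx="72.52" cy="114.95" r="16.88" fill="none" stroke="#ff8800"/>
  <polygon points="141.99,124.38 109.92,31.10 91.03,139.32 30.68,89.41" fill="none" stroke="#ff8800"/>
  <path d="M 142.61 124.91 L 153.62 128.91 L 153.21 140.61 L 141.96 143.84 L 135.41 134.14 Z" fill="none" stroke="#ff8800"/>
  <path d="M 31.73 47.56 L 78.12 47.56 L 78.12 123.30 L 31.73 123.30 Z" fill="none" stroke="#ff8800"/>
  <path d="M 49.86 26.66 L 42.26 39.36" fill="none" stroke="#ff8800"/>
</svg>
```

G21
G90
G0 X89.40 Y39.44
M3 S792
G1 X84.46 Y51.38 F927
G1 X72.52 Y56.32 F927
G1 X60.58 Y51.38 F927
G1 X55.64 Y39.44 F927
G1 X60.58 Y27.50 F927
G1 X72.52 Y22.56 F927
G1 X84.46 Y27.50 F927
G1 X89.40 Y39.44 F927
M5
G0 X141.99 Y30.01
M3 S792
G1 X109.92 Y123.29 F927
G1 X91.03 Y15.07 F927
G1 X30.68 Y64.98 F927
G1 X141.99 Y30.01 F927
M5
G0 X142.61 Y29.48
M3 S792
G1 X153.62 Y25.48 F927
G1 X153.21 Y13.78 F927
G1 X141.96 Y10.55 F927
G1 X135.41 Y20.25 F927
G1 X142.61 Y29.48 F927
M5
G0 X31.73 Y106.83
M3 S792
G1 X78.12 Y106.83 F927
G1 X78.12 Y31.09 F927
G1 X31.73 Y31.09 F927
G1 X31.73 Y106.83 F927
M5
G0 X49.86 Y127.73
M3 S792
G1 X42.26 Y115.03 F927
M5
G0 X0.00 Y0.00

Since the viewBox matches the mm dimensions, user units are millimetres directly. The only transform is the Y-flip y_m = 154.39 − y_svg.

Shape 1 is a circle drawn with `<circle>`. Its stroke #ff8800 means cut at S792, F927. After flipping Y the toolpath is (89.40,39.44) → (84.46,51.38) → (72.52,56.32) → (60.58,51.38) → (55.64,39.44) → (60.58,27.50) → (72.52,22.56) → (84.46,27.50) → (89.40,39.44), returning to the start.

Shape 2 is a closed polygon drawn with `<polygon>`. Its stroke #ff8800 means cut at S792, F927. After flipping Y the toolpath is (141.99,30.01) → (109.92,123.29) → (91.03,15.07) → (30.68,64.98) → (141.99,30.01), returning to the start.

Shape 3 is a regular polygon drawn with `<path>`. Its stroke #ff8800 means cut at S792, F927. After flipping Y the toolpath is (142.61,29.48) → (153.62,25.48) → (153.21,13.78) → (141.96,10.55) → (135.41,20.25) → (142.61,29.48), returning to the start.

Shape 4 is a rectangle drawn with `<path>`. Its stroke #ff8800 means cut at S792, F927. After flipping Y the toolpath is (31.73,106.83) → (78.12,106.83) → (78.12,31.09) → (31.73,31.09) → (31.73,106.83), returning to the start.

Shape 5 is a line segment drawn with `<path>`. Its stroke #ff8800 means cut at S792, F927. After flipping Y the toolpath is (49.86,127.73) → (42.26,115.03).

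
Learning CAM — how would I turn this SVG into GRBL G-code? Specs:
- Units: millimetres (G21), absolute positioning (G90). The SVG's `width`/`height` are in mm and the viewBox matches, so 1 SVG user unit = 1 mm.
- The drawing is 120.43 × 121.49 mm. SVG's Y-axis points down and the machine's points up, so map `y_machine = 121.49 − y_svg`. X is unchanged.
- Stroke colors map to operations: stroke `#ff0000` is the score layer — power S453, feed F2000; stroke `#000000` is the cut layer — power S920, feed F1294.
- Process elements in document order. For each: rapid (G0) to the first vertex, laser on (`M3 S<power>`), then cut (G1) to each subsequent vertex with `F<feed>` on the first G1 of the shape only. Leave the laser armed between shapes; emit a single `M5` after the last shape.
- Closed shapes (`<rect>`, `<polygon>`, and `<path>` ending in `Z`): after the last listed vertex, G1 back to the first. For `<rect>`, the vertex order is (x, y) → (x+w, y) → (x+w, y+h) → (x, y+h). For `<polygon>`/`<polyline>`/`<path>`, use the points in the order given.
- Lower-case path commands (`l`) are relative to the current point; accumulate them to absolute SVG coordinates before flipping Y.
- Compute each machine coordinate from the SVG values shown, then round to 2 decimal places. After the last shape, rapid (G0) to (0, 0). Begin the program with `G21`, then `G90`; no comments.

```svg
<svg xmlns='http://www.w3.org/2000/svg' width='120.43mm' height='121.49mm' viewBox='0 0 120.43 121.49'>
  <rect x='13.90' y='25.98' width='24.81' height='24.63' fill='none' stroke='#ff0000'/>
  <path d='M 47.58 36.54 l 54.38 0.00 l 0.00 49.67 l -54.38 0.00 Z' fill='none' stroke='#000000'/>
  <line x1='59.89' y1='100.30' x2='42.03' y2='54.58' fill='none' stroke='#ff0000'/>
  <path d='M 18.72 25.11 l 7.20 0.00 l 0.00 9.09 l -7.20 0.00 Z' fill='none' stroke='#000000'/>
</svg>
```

G21
G90
G0 X13.90 Y95.51
M3 S453
G1 X38.71 Y95.51 F2000
G1 X38.71 Y70.88
G1 X13.90 Y70.88
G1 X13.90 Y95.51
G0 X47.58 Y84.95
M3 S920
G1 X101.96 Y84.95 F1294
G1 X101.96 Y35.28
G1 X47.58 Y35.28
G1 X47.58 Y84.95
G0 X59.89 Y21.19
M3 S453
G1 X42.03 Y66.91 F2000
G0 X18.72 Y96.38
M3 S920
G1 X25.92 Y96.38 F1294
G1 X25.92 Y87.29
G1 X18.72 Y87.29
G1 X18.72 Y96.38
M5
G0 X0.00 Y0.00

viewBox `0 0 120.43 121.49` with mm width/height → 1 unit = 1 mm. Flip: y_m = 121.49 − y_svg.

**Shape 1** — `<rect>` rectangle, stroke `#ff0000` → score (S453, F2000). Machine vertices: (13.90,95.51) → (38.71,95.51) → (38.71,70.88) → (13.90,70.88) → (13.90,95.51). Closed: final G1 returns to the first vertex.

**Shape 2** — `<path>` rectangle, stroke `#000000` → cut (S920, F1294). Machine vertices: (47.58,84.95) → (101.96,84.95) → (101.96,35.28) → (47.58,35.28) → (47.58,84.95). Closed: final G1 returns to the first vertex.

**Shape 3** — `<line>` line segment, stroke `#ff0000` → score (S453, F2000). Machine vertices: (59.89,21.19) → (42.03,66.91). Open path.

**Shape 4** — `<path>` rectangle, stroke `#000000` → cut (S920, F1294). Machine vertices: (18.72,96.38) → (25.92,96.38) → (25.92,87.29) → (18.72,87.29) → (18.72,96.38). Closed: final G1 returns to the first vertex.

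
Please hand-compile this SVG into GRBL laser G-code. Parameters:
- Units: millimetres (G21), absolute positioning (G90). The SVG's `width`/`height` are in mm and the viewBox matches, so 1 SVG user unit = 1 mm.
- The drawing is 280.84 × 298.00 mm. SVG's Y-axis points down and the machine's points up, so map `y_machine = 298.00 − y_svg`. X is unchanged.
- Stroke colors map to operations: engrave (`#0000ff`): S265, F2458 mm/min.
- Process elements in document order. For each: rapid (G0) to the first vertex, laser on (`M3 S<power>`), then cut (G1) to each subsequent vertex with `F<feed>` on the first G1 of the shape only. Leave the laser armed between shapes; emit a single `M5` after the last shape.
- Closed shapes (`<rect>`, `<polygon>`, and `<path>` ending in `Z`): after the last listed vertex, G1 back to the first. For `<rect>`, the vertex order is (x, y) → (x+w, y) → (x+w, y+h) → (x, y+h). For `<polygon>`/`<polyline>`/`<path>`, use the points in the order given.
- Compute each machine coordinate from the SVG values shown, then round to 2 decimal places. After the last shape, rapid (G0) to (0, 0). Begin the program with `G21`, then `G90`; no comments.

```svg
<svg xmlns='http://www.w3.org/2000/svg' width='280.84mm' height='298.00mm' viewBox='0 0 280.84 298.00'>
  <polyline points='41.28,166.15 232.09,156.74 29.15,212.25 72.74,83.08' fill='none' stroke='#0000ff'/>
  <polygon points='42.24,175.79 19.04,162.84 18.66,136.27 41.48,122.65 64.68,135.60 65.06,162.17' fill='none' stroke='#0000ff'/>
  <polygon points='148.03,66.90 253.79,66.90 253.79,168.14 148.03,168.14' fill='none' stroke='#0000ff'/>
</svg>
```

1 u = 1 mm; y_m = 298.00 − y.

[1] `<polyline>` open polyline, #0000ff→engrave S265 F2458: (41.28,131.85) → (232.09,141.26) → (29.15,85.75) → (72.74,214.92)

[2] `<polygon>` regular polygon, #0000ff→engrave S265 F2458: (42.24,122.21) → (19.04,135.16) → (18.66,161.73) → (41.48,175.35) → (64.68,162.40) → (65.06,135.83) → (42.24,122.21) (closed)

[3] `<polygon>` rectangle, #0000ff→engrave S265 F2458: (148.03,231.10) → (253.79,231.10) → (253.79,129.86) → (148.03,129.86) → (148.03,231.10) (closed)

G21
G90
G0 X41.28 Y131.85
M3 S265
G1 X232.09 Y141.26 F2458
G1 X29.15 Y85.75
G1 X72.74 Y214.92
G0 X42.24 Y122.21
M3 S265
G1 X19.04 Y135.16 F2458
G1 X18.66 Y161.73
G1 X41.48 Y175.35
G1 X64.68 Y162.40
G1 X65.06 Y135.83
G1 X42.24 Y122.21
G0 X148.03 Y231.10
M3 S265
G1 X253.79 Y231.10 F2458
G1 X253.79 Y129.86
G1 X148.03 Y129.86
G1 X148.03 Y231.10
M5
G0 X0.00 Y0.00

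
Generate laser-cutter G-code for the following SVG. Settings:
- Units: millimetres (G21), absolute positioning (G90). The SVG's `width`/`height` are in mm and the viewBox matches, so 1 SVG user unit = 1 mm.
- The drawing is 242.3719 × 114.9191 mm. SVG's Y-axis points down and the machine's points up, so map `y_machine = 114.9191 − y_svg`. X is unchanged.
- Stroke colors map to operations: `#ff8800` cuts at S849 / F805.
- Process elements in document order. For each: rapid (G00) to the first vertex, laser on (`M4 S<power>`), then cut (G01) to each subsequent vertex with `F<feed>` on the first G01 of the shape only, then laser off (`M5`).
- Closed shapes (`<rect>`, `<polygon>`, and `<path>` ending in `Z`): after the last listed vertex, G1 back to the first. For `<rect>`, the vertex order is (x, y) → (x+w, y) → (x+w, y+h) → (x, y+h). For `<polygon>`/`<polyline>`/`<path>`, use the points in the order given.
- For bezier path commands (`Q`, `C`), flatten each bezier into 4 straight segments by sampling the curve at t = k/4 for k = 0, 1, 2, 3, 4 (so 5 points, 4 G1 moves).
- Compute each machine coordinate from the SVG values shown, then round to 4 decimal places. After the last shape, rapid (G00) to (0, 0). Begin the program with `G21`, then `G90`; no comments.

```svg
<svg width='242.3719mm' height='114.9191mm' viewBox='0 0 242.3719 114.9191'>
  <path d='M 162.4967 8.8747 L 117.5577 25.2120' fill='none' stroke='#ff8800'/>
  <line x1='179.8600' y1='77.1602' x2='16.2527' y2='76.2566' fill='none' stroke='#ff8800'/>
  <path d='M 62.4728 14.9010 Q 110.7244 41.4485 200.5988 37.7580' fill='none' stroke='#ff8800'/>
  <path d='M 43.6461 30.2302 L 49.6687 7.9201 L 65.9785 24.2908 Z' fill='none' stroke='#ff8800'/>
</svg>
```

G21
G90
G00 X162.4967 Y106.0444
M4 S849
G01 X117.5577 Y89.7071 F805
M5
G00 X179.8600 Y37.7589
M4 S849
G01 X16.2527 Y38.6625 F805
M5
G00 X62.4728 Y100.0181
M4 S849
G01 X89.2000 Y88.6342 F805
G01 X121.1301 Y81.0301
G01 X158.2630 Y77.2057
G01 X200.5988 Y77.1611
M5
G00 X43.6461 Y84.6889
M4 S849
G01 X49.6687 Y106.9990 F805
G01 X65.9785 Y90.6283
G01 X43.6461 Y84.6889
M5
G00 X0.0000 Y0.0000

viewBox `0 0 242.3719 114.9191` with mm width/height → 1 unit = 1 mm. Flip: y_m = 114.9191 − y_svg.

**Shape 1** — `<path>` line segment, stroke `#ff8800` → cut (S849, F805). Machine vertices: (162.4967,106.0444) → (117.5577,89.7071). Open path.

**Shape 2** — `<line>` line segment, stroke `#ff8800` → cut (S849, F805). Machine vertices: (179.8600,37.7589) → (16.2527,38.6625). Open path.

**Shape 3** — `<path>` quadratic bezier, stroke `#ff8800` → cut (S849, F805). Control points (SVG): P0=(62.4728,14.9010), P1=(110.7244,41.4485), P2=(200.5988,37.7580); sampled at t=k/4. Machine vertices: (62.4728,100.0181) → (89.2000,88.6342) → (121.1301,81.0301) → (158.2630,77.2057) → (200.5988,77.1611). Open path.

**Shape 4** — `<path>` regular polygon, stroke `#ff8800` → cut (S849, F805). Machine vertices: (43.6461,84.6889) → (49.6687,106.9990) → (65.9785,90.6283) → (43.6461,84.6889). Closed: final G1 returns to the first vertex.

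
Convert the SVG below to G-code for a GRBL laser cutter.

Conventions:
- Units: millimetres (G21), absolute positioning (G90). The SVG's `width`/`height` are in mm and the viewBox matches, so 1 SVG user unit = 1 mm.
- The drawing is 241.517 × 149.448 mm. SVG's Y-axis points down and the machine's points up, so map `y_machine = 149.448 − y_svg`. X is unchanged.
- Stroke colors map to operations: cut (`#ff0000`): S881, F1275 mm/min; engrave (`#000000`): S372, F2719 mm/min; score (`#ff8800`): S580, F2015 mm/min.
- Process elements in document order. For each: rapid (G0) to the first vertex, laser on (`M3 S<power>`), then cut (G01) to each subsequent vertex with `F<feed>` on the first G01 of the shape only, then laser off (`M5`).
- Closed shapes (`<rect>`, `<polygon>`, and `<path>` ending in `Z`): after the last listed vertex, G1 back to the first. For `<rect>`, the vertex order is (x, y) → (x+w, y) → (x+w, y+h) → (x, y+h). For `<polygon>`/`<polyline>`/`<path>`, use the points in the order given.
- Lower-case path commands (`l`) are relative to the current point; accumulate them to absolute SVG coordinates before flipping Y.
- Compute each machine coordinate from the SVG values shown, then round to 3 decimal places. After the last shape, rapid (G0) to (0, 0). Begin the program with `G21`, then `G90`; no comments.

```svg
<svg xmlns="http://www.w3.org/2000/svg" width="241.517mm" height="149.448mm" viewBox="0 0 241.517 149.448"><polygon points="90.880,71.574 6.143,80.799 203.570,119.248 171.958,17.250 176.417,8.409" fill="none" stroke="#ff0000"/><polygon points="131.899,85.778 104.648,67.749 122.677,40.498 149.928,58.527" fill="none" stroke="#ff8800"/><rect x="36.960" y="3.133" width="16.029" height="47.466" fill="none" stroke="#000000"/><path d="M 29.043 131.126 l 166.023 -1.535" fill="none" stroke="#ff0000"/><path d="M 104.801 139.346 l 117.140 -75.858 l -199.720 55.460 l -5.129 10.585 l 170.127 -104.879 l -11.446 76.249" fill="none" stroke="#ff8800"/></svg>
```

1 u = 1 mm; y_m = 149.448 − y.

[1] `<polygon>` closed polygon, #ff0000→cut S881 F1275: (90.880,77.874) → (6.143,68.649) → (203.570,30.200) → (171.958,132.198) → (176.417,141.039) → (90.880,77.874) (closed)

[2] `<polygon>` regular polygon, #ff8800→score S580 F2015: (131.899,63.670) → (104.648,81.699) → (122.677,108.950) → (149.928,90.921) → (131.899,63.670) (closed)

[3] `<rect>` rectangle, #000000→engrave S372 F2719: (36.960,146.315) → (52.989,146.315) → (52.989,98.849) → (36.960,98.849) → (36.960,146.315) (closed)

[4] `<path>` line segment, #ff0000→cut S881 F1275: (29.043,18.322) → (195.066,19.857)

[5] `<path>` open polyline, #ff8800→score S580 F2015: (104.801,10.102) → (221.941,85.960) → (22.221,30.500) → (17.092,19.915) → (187.219,124.794) → (175.773,48.545)

G21
G90
G0 X90.880 Y77.874
M3 S881
G01 X6.143 Y68.649 F1275
G01 X203.570 Y30.200
G01 X171.958 Y132.198
G01 X176.417 Y141.039
G01 X90.880 Y77.874
M5
G0 X131.899 Y63.670
M3 S580
G01 X104.648 Y81.699 F2015
G01 X122.677 Y108.950
G01 X149.928 Y90.921
G01 X131.899 Y63.670
M5
G0 X36.960 Y146.315
M3 S372
G01 X52.989 Y146.315 F2719
G01 X52.989 Y98.849
G01 X36.960 Y98.849
G01 X36.960 Y146.315
M5
G0 X29.043 Y18.322
M3 S881
G01 X195.066 Y19.857 F1275
M5
G0 X104.801 Y10.102
M3 S580
G01 X221.941 Y85.960 F2015
G01 X22.221 Y30.500
G01 X17.092 Y19.915
G01 X187.219 Y124.794
G01 X175.773 Y48.545
M5
G0 X0.000 Y0.000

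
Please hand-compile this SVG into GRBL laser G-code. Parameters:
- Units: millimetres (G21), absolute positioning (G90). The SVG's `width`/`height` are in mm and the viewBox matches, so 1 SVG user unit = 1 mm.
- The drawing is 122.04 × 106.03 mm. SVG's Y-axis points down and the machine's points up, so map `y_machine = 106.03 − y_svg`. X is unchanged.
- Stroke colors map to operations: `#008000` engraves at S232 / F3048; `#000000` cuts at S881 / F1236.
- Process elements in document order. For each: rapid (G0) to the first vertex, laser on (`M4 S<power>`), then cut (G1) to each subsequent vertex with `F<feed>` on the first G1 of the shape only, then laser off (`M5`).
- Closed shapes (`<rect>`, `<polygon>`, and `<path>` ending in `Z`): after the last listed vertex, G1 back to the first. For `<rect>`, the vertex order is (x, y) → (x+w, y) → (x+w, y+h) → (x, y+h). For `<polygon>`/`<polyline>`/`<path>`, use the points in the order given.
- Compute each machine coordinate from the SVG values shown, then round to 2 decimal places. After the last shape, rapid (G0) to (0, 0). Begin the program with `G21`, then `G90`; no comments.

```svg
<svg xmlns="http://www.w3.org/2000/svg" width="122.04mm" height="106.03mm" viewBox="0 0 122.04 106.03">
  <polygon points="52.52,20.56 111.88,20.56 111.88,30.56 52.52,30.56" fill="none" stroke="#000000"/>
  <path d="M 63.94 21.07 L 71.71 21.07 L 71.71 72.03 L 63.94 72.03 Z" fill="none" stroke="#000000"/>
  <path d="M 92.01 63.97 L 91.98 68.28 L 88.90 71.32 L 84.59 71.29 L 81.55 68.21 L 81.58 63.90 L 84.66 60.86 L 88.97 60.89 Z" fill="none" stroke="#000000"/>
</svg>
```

Since the viewBox matches the mm dimensions, user units are millimetres directly. The only transform is the Y-flip y_m = 106.03 − y_svg.

Shape 1 is a rectangle drawn with `<polygon>`. Its stroke #000000 means cut at S881, F1236. After flipping Y the toolpath is (52.52,85.47) → (111.88,85.47) → (111.88,75.47) → (52.52,75.47) → (52.52,85.47), returning to the start.

Shape 2 is a rectangle drawn with `<path>`. Its stroke #000000 means cut at S881, F1236. After flipping Y the toolpath is (63.94,84.96) → (71.71,84.96) → (71.71,34.00) → (63.94,34.00) → (63.94,84.96), returning to the start.

Shape 3 is a regular polygon drawn with `<path>`. Its stroke #000000 means cut at S881, F1236. After flipping Y the toolpath is (92.01,42.06) → (91.98,37.75) → (88.90,34.71) → (84.59,34.74) → (81.55,37.82) → (81.58,42.13) → (84.66,45.17) → (88.97,45.14) → (92.01,42.06), returning to the start.

G21
G90
G0 X52.52 Y85.47
M4 S881
G1 X111.88 Y85.47 F1236
G1 X111.88 Y75.47
G1 X52.52 Y75.47
G1 X52.52 Y85.47
M5
G0 X63.94 Y84.96
M4 S881
G1 X71.71 Y84.96 F1236
G1 X71.71 Y34.00
G1 X63.94 Y34.00
G1 X63.94 Y84.96
M5
G0 X92.01 Y42.06
M4 S881
G1 X91.98 Y37.75 F1236
G1 X88.90 Y34.71
G1 X84.59 Y34.74
G1 X81.55 Y37.82
G1 X81.58 Y42.13
G1 X84.66 Y45.17
G1 X88.97 Y45.14
G1 X92.01 Y42.06
M5
G0 X0.00 Y0.00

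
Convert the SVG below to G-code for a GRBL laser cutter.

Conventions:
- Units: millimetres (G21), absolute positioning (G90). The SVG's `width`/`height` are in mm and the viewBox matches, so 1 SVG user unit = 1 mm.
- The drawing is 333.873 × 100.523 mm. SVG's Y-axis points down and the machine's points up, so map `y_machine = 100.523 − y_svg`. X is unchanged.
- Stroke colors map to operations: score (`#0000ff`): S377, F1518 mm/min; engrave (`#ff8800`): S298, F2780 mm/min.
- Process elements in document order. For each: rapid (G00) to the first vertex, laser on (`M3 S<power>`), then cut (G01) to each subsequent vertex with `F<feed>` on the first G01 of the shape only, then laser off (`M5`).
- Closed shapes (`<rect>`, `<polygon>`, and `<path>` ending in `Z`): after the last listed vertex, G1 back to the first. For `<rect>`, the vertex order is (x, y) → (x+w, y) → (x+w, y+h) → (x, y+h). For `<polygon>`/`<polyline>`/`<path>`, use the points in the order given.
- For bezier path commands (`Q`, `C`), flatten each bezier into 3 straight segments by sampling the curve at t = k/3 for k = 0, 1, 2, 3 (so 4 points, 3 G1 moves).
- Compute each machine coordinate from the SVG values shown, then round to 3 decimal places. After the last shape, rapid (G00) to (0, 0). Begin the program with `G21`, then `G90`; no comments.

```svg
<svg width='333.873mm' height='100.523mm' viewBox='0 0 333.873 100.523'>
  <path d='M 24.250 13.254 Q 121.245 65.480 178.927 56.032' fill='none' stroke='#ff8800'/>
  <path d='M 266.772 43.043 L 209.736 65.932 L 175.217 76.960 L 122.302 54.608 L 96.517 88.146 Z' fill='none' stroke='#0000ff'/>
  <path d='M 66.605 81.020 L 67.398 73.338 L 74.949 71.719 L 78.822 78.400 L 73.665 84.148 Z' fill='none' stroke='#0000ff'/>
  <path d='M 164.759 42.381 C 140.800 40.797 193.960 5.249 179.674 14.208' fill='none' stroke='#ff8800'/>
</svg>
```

G21
G90
G00 X24.250 Y87.269
M3 S298
G01 X84.545 Y59.304 F2780
G01 X136.104 Y45.045
G01 X178.927 Y44.491
M5
G00 X266.772 Y57.480
M3 S377
G01 X209.736 Y34.591 F1518
G01 X175.217 Y23.563
G01 X122.302 Y45.915
G01 X96.517 Y12.377
G01 X266.772 Y57.480
M5
G00 X66.605 Y19.503
M3 S377
G01 X67.398 Y27.185 F1518
G01 X74.949 Y28.804
G01 X78.822 Y22.123
G01 X73.665 Y16.375
G01 X66.605 Y19.503
M5
G00 X164.759 Y58.142
M3 S298
G01 X161.152 Y68.141 F2780
G01 X176.832 Y83.345
G01 X179.674 Y86.315
M5
G00 X0.000 Y0.000

Since the viewBox matches the mm dimensions, user units are millimetres directly. The only transform is the Y-flip y_m = 100.523 − y_svg.

Shape 1 is a quadratic bezier drawn with `<path>`. Its stroke #ff8800 means engrave at S298, F2780. After flipping Y the toolpath is (24.250,87.269) → (84.545,59.304) → (136.104,45.045) → (178.927,44.491).

Shape 2 is a closed polygon drawn with `<path>`. Its stroke #0000ff means score at S377, F1518. After flipping Y the toolpath is (266.772,57.480) → (209.736,34.591) → (175.217,23.563) → (122.302,45.915) → (96.517,12.377) → (266.772,57.480), returning to the start.

Shape 3 is a regular polygon drawn with `<path>`. Its stroke #0000ff means score at S377, F1518. After flipping Y the toolpath is (66.605,19.503) → (67.398,27.185) → (74.949,28.804) → (78.822,22.123) → (73.665,16.375) → (66.605,19.503), returning to the start.

Shape 4 is a cubic bezier drawn with `<path>`. Its stroke #ff8800 means engrave at S298, F2780. After flipping Y the toolpath is (164.759,58.142) → (161.152,68.141) → (176.832,83.345) → (179.674,86.315).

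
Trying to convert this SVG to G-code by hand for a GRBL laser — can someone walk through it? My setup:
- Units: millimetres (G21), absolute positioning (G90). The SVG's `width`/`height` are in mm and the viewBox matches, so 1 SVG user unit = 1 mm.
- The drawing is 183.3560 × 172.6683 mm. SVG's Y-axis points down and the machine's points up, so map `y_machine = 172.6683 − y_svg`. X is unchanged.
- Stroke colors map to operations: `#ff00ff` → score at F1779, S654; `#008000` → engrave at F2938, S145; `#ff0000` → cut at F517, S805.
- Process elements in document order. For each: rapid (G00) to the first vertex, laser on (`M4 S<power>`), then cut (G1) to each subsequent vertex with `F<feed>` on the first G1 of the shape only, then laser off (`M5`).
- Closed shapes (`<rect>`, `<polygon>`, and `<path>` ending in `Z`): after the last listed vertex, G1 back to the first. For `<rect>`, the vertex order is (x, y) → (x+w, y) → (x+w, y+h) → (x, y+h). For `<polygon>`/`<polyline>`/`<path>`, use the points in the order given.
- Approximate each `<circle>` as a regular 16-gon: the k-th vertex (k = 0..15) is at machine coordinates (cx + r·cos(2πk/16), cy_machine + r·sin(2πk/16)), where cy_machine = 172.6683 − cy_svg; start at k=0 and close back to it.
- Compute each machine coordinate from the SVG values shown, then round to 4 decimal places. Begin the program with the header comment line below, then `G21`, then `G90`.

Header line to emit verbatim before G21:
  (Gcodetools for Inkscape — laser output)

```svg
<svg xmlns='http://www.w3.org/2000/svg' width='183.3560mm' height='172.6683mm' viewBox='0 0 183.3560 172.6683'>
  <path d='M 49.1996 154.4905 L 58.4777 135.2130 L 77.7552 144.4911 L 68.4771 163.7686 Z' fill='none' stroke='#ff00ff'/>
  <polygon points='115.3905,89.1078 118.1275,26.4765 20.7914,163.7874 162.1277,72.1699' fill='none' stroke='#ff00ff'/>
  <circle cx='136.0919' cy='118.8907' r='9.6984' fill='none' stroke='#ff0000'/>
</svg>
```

Since the viewBox matches the mm dimensions, user units are millimetres directly. The only transform is the Y-flip y_m = 172.6683 − y_svg.

Shape 1 is a regular polygon drawn with `<path>`. Its stroke #ff00ff means score at S654, F1779. After flipping Y the toolpath is (49.1996,18.1778) → (58.4777,37.4553) → (77.7552,28.1772) → (68.4771,8.8997) → (49.1996,18.1778), returning to the start.

Shape 2 is a closed polygon drawn with `<polygon>`. Its stroke #ff00ff means score at S654, F1779. After flipping Y the toolpath is (115.3905,83.5605) → (118.1275,146.1918) → (20.7914,8.8809) → (162.1277,100.4984) → (115.3905,83.5605), returning to the start.

Shape 3 is a circle drawn with `<circle>`. Its stroke #ff0000 means cut at S805, F517. After flipping Y the toolpath is (145.7903,53.7776) → (145.0521,57.4890) → (142.9497,60.6354) → (139.8033,62.7378) → (136.0919,63.4760) → (132.3805,62.7378) → (129.2341,60.6354) → (127.1317,57.4890) → (126.3935,53.7776) → (127.1317,50.0662) → (129.2341,46.9198) → (132.3805,44.8174) → (136.0919,44.0792) → (139.8033,44.8174) → (142.9497,46.9198) → (145.0521,50.0662) → (145.7903,53.7776), returning to the start.

(Gcodetools for Inkscape — laser output)
G21
G90
G00 X49.1996 Y18.1778
M4 S654
G1 X58.4777 Y37.4553 F1779
G1 X77.7552 Y28.1772
G1 X68.4771 Y8.8997
G1 X49.1996 Y18.1778
M5
G00 X115.3905 Y83.5605
M4 S654
G1 X118.1275 Y146.1918 F1779
G1 X20.7914 Y8.8809
G1 X162.1277 Y100.4984
G1 X115.3905 Y83.5605
M5
G00 X145.7903 Y53.7776
M4 S805
G1 X145.0521 Y57.4890 F517
G1 X142.9497 Y60.6354
G1 X139.8033 Y62.7378
G1 X136.0919 Y63.4760
G1 X132.3805 Y62.7378
G1 X129.2341 Y60.6354
G1 X127.1317 Y57.4890
G1 X126.3935 Y53.7776
G1 X127.1317 Y50.0662
G1 X129.2341 Y46.9198
G1 X132.3805 Y44.8174
G1 X136.0919 Y44.0792
G1 X139.8033 Y44.8174
G1 X142.9497 Y46.9198
G1 X145.0521 Y50.0662
G1 X145.7903 Y53.7776
M5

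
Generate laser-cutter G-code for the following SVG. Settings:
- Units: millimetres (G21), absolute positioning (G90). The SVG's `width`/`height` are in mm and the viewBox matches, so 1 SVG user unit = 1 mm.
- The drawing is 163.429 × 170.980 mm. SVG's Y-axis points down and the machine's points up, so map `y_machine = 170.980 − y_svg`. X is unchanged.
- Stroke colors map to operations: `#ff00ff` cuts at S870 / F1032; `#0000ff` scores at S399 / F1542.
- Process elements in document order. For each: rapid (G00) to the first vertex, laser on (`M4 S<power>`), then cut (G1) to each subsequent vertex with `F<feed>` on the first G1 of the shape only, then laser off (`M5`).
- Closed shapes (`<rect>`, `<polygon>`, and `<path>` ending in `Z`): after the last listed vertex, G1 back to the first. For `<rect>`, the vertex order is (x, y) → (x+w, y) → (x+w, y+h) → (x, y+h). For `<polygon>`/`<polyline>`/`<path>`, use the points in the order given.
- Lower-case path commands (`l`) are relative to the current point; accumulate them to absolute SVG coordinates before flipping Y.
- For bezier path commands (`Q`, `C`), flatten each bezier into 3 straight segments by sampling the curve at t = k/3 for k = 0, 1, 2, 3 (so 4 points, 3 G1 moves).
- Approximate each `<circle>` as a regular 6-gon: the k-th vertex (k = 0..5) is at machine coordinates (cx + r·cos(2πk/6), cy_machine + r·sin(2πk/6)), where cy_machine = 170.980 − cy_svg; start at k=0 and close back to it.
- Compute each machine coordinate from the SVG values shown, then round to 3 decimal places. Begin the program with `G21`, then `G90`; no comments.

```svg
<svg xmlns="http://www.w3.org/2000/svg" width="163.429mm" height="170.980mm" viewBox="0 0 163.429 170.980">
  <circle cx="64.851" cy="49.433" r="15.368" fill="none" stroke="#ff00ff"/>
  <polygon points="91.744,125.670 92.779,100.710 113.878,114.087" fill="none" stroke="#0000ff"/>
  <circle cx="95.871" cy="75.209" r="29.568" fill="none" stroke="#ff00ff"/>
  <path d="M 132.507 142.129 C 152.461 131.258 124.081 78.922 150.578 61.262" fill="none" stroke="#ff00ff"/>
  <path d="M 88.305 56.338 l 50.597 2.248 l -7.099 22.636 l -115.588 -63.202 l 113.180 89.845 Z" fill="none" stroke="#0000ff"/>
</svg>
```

G21
G90
G00 X80.219 Y121.547
M4 S870
G1 X72.535 Y134.856 F1032
G1 X57.167 Y134.856
G1 X49.483 Y121.547
G1 X57.167 Y108.238
G1 X72.535 Y108.238
G1 X80.219 Y121.547
M5
G00 X91.744 Y45.310
M4 S399
G1 X92.779 Y70.270 F1542
G1 X113.878 Y56.893
G1 X91.744 Y45.310
M5
G00 X125.439 Y95.771
M4 S870
G1 X110.655 Y121.378 F1032
G1 X81.087 Y121.378
G1 X66.303 Y95.771
G1 X81.087 Y70.164
G1 X110.655 Y70.164
G1 X125.439 Y95.771
M5
G00 X132.507 Y28.851
M4 S870
G1 X140.172 Y50.724 F1032
G1 X138.551 Y83.319
G1 X150.578 Y109.718
M5
G00 X88.305 Y114.642
M4 S399
G1 X138.902 Y112.394 F1542
G1 X131.803 Y89.758
G1 X16.215 Y152.960
G1 X129.395 Y63.115
G1 X88.305 Y114.642
M5

1 u = 1 mm; y_m = 170.980 − y.

[1] `<circle>` circle, #ff00ff→cut S870 F1032: (80.219,121.547) → (72.535,134.856) → (57.167,134.856) → (49.483,121.547) → (57.167,108.238) → (72.535,108.238) → (80.219,121.547) (closed)

[2] `<polygon>` regular polygon, #0000ff→score S399 F1542: (91.744,45.310) → (92.779,70.270) → (113.878,56.893) → (91.744,45.310) (closed)

[3] `<circle>` circle, #ff00ff→cut S870 F1032: (125.439,95.771) → (110.655,121.378) → (81.087,121.378) → (66.303,95.771) → (81.087,70.164) → (110.655,70.164) → (125.439,95.771) (closed)

[4] `<path>` cubic bezier, #ff00ff→cut S870 F1032: (132.507,28.851) → (140.172,50.724) → (138.551,83.319) → (150.578,109.718)

[5] `<path>` closed polygon, #0000ff→score S399 F1542: (88.305,114.642) → (138.902,112.394) → (131.803,89.758) → (16.215,152.960) → (129.395,63.115) → (88.305,114.642) (closed)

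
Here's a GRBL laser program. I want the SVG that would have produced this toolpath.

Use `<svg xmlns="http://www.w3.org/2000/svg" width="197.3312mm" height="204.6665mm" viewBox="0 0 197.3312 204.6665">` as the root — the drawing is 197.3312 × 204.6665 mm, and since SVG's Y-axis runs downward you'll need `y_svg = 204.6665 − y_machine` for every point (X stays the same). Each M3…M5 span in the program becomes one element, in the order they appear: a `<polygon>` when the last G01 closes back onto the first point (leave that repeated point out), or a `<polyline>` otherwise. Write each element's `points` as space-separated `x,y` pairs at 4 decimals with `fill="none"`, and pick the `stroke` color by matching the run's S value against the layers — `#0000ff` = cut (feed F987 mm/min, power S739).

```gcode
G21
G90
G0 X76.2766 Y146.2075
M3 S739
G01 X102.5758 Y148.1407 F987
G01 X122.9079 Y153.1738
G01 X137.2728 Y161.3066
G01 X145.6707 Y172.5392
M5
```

<svg xmlns="http://www.w3.org/2000/svg" width="197.3312mm" height="204.6665mm" viewBox="0 0 197.3312 204.6665">
  <polyline points="76.2766,58.4590 102.5758,56.5258 122.9079,51.4927 137.2728,43.3599 145.6707,32.1273" fill="none" stroke="#0000ff"/>
</svg>

Machine Y-up, SVG Y-down with viewBox height 204.6665, so y_svg = 204.6665 − y_machine; X carries over. Every run uses S739, so all elements get stroke `#0000ff` (cut).

Run 1: The run is open, so emit a `<polyline>` with points (Y-flipped): 76.2766,58.4590 102.5758,56.5258 122.9079,51.4927 137.2728,43.3599 145.6707,32.1273.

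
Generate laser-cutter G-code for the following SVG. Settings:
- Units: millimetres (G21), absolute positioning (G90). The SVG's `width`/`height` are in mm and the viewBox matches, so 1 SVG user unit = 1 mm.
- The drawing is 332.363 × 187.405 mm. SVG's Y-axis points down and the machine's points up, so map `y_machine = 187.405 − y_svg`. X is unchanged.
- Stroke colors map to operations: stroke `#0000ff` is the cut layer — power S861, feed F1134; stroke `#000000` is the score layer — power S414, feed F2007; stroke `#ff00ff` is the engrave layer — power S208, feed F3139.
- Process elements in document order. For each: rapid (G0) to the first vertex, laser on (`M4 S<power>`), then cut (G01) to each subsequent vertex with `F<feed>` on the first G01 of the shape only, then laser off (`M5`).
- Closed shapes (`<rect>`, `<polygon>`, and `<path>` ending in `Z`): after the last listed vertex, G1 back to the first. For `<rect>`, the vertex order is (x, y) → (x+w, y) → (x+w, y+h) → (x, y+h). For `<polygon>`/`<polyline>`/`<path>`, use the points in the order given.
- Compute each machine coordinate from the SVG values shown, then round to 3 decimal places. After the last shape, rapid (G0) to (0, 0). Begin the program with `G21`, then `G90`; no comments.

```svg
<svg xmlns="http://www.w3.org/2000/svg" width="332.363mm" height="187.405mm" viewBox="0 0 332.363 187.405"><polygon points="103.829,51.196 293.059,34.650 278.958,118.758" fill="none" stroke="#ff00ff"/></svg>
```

1 u = 1 mm; y_m = 187.405 − y.

[1] `<polygon>` closed polygon, #ff00ff→engrave S208 F3139: (103.829,136.209) → (293.059,152.755) → (278.958,68.647) → (103.829,136.209) (closed)

G21
G90
G0 X103.829 Y136.209
M4 S208
G01 X293.059 Y152.755 F3139
G01 X278.958 Y68.647
G01 X103.829 Y136.209
M5
G0 X0.000 Y0.000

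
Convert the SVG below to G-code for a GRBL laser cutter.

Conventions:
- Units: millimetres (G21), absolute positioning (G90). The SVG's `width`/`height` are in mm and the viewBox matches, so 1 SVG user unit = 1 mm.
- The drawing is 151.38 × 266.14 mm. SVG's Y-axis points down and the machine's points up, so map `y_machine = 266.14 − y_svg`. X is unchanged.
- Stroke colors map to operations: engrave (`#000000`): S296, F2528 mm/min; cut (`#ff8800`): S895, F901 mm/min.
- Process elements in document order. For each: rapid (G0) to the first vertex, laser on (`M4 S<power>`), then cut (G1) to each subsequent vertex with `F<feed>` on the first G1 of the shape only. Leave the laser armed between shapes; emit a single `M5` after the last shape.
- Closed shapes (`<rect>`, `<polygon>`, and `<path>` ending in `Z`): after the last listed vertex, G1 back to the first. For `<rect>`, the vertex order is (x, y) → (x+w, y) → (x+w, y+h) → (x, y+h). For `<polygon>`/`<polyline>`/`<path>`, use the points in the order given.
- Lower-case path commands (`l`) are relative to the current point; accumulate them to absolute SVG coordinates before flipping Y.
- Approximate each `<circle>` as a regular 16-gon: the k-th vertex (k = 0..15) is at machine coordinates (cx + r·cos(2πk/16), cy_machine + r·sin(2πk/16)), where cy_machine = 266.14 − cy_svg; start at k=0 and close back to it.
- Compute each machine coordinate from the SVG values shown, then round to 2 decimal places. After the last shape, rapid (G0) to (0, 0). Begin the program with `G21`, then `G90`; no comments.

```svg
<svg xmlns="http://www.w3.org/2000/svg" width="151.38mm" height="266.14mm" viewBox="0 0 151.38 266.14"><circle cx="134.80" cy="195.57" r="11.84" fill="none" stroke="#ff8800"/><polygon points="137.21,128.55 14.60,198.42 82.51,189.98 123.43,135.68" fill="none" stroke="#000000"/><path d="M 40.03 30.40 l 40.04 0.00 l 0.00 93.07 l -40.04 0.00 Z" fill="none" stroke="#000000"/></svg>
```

Since the viewBox matches the mm dimensions, user units are millimetres directly. The only transform is the Y-flip y_m = 266.14 − y_svg.

Shape 1 is a circle drawn with `<circle>`. Its stroke #ff8800 means cut at S895, F901. After flipping Y the toolpath is (146.64,70.57) → (145.74,75.10) → (143.17,78.94) → (139.33,81.51) → (134.80,82.41) → (130.27,81.51) → (126.43,78.94) → (123.86,75.10) → (122.96,70.57) → (123.86,66.04) → (126.43,62.20) → (130.27,59.63) → (134.80,58.73) → (139.33,59.63) → (143.17,62.20) → (145.74,66.04) → (146.64,70.57), returning to the start.

Shape 2 is a closed polygon drawn with `<polygon>`. Its stroke #000000 means engrave at S296, F2528. After flipping Y the toolpath is (137.21,137.59) → (14.60,67.72) → (82.51,76.16) → (123.43,130.46) → (137.21,137.59), returning to the start.

Shape 3 is a rectangle drawn with `<path>`. Its stroke #000000 means engrave at S296, F2528. After flipping Y the toolpath is (40.03,235.74) → (80.07,235.74) → (80.07,142.67) → (40.03,142.67) → (40.03,235.74), returning to the start.

G21
G90
G0 X146.64 Y70.57
M4 S895
G1 X145.74 Y75.10 F901
G1 X143.17 Y78.94
G1 X139.33 Y81.51
G1 X134.80 Y82.41
G1 X130.27 Y81.51
G1 X126.43 Y78.94
G1 X123.86 Y75.10
G1 X122.96 Y70.57
G1 X123.86 Y66.04
G1 X126.43 Y62.20
G1 X130.27 Y59.63
G1 X134.80 Y58.73
G1 X139.33 Y59.63
G1 X143.17 Y62.20
G1 X145.74 Y66.04
G1 X146.64 Y70.57
G0 X137.21 Y137.59
M4 S296
G1 X14.60 Y67.72 F2528
G1 X82.51 Y76.16
G1 X123.43 Y130.46
G1 X137.21 Y137.59
G0 X40.03 Y235.74
M4 S296
G1 X80.07 Y235.74 F2528
G1 X80.07 Y142.67
G1 X40.03 Y142.67
G1 X40.03 Y235.74
M5
G0 X0.00 Y0.00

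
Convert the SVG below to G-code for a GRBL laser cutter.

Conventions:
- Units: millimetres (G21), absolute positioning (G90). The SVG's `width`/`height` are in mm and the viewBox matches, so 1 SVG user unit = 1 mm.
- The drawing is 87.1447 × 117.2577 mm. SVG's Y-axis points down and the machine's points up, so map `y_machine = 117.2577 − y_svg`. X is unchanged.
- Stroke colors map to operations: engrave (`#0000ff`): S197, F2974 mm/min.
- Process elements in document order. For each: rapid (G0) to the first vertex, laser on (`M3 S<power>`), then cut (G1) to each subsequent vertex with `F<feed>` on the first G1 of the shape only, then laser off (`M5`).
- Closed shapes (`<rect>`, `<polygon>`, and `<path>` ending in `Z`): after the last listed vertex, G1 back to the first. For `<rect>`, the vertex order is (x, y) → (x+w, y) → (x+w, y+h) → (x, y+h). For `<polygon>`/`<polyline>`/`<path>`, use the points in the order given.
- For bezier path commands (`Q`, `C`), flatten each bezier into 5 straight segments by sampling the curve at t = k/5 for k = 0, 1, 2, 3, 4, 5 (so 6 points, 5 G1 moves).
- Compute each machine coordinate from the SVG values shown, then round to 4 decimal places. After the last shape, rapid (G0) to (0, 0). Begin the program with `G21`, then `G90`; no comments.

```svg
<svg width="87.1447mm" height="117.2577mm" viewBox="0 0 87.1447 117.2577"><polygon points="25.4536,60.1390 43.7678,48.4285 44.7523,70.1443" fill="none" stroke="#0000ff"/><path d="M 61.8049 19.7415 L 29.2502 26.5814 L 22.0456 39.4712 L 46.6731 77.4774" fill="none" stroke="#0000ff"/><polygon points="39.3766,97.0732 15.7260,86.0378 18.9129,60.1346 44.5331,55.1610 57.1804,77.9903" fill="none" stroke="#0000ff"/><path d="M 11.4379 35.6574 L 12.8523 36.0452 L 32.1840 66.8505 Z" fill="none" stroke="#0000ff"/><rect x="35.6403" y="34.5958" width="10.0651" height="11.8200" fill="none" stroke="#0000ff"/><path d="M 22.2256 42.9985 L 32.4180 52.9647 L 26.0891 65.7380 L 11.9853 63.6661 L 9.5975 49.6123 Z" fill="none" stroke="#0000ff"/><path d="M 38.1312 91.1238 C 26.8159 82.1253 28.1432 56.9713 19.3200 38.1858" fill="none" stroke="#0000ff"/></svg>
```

G21
G90
G0 X25.4536 Y57.1187
M3 S197
G1 X43.7678 Y68.8292 F2974
G1 X44.7523 Y47.1134
G1 X25.4536 Y57.1187
M5
G0 X61.8049 Y97.5162
M3 S197
G1 X29.2502 Y90.6763 F2974
G1 X22.0456 Y77.7865
G1 X46.6731 Y39.7803
M5
G0 X39.3766 Y20.1845
M3 S197
G1 X15.7260 Y31.2199 F2974
G1 X18.9129 Y57.1231
G1 X44.5331 Y62.0967
G1 X57.1804 Y39.2674
G1 X39.3766 Y20.1845
M5
G0 X11.4379 Y81.6003
M3 S197
G1 X12.8523 Y81.2125 F2974
G1 X32.1840 Y50.4072
G1 X11.4379 Y81.6003
M5
G0 X35.6403 Y82.6619
M3 S197
G1 X45.7054 Y82.6619 F2974
G1 X45.7054 Y70.8419
G1 X35.6403 Y70.8419
G1 X35.6403 Y82.6619
M5
G0 X22.2256 Y74.2592
M3 S197
G1 X32.4180 Y64.2930 F2974
G1 X26.0891 Y51.5197
G1 X11.9853 Y53.5916
G1 X9.5975 Y67.6454
G1 X22.2256 Y74.2592
M5
G0 X38.1312 Y26.1339
M3 S197
G1 X32.6768 Y33.2915 F2974
G1 X29.1625 Y43.2452
G1 X26.4944 Y54.9140
G1 X23.5782 Y67.2166
G1 X19.3200 Y79.0719
M5
G0 X0.0000 Y0.0000

Since the viewBox matches the mm dimensions, user units are millimetres directly. The only transform is the Y-flip y_m = 117.2577 − y_svg.

Shape 1 is a regular polygon drawn with `<polygon>`. Its stroke #0000ff means engrave at S197, F2974. After flipping Y the toolpath is (25.4536,57.1187) → (43.7678,68.8292) → (44.7523,47.1134) → (25.4536,57.1187), returning to the start.

Shape 2 is a open polyline drawn with `<path>`. Its stroke #0000ff means engrave at S197, F2974. After flipping Y the toolpath is (61.8049,97.5162) → (29.2502,90.6763) → (22.0456,77.7865) → (46.6731,39.7803).

Shape 3 is a regular polygon drawn with `<polygon>`. Its stroke #0000ff means engrave at S197, F2974. After flipping Y the toolpath is (39.3766,20.1845) → (15.7260,31.2199) → (18.9129,57.1231) → (44.5331,62.0967) → (57.1804,39.2674) → (39.3766,20.1845), returning to the start.

Shape 4 is a closed polygon drawn with `<path>`. Its stroke #0000ff means engrave at S197, F2974. After flipping Y the toolpath is (11.4379,81.6003) → (12.8523,81.2125) → (32.1840,50.4072) → (11.4379,81.6003), returning to the start.

Shape 5 is a rectangle drawn with `<rect>`. Its stroke #0000ff means engrave at S197, F2974. After flipping Y the toolpath is (35.6403,82.6619) → (45.7054,82.6619) → (45.7054,70.8419) → (35.6403,70.8419) → (35.6403,82.6619), returning to the start.

Shape 6 is a regular polygon drawn with `<path>`. Its stroke #0000ff means engrave at S197, F2974. After flipping Y the toolpath is (22.2256,74.2592) → (32.4180,64.2930) → (26.0891,51.5197) → (11.9853,53.5916) → (9.5975,67.6454) → (22.2256,74.2592), returning to the start.

Shape 7 is a cubic bezier drawn with `<path>`. Its stroke #0000ff means engrave at S197, F2974. After flipping Y the toolpath is (38.1312,26.1339) → (32.6768,33.2915) → (29.1625,43.2452) → (26.4944,54.9140) → (23.5782,67.2166) → (19.3200,79.0719).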